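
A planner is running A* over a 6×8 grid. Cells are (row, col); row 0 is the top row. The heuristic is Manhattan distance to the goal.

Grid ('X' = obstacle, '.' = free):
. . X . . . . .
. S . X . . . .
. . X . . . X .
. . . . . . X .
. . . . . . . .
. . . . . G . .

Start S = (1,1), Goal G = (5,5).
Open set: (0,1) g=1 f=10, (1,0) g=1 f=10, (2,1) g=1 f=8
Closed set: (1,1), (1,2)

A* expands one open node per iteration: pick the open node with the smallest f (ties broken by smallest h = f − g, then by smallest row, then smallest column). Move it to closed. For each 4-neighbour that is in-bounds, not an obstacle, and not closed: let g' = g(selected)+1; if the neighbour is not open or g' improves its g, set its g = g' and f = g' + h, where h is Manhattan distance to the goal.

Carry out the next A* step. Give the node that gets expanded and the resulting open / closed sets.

expanded=(2,1); open=[(0,1) g=1 f=10, (1,0) g=1 f=10, (2,0) g=2 f=10, (3,1) g=2 f=8]; closed=[(1,1), (1,2), (2,1)]

step 1: expand (2,1) (f=8, h=7) → closed; open now [(0,1) g=1 f=10, (1,0) g=1 f=10, (2,0) g=2 f=10, (3,1) g=2 f=8]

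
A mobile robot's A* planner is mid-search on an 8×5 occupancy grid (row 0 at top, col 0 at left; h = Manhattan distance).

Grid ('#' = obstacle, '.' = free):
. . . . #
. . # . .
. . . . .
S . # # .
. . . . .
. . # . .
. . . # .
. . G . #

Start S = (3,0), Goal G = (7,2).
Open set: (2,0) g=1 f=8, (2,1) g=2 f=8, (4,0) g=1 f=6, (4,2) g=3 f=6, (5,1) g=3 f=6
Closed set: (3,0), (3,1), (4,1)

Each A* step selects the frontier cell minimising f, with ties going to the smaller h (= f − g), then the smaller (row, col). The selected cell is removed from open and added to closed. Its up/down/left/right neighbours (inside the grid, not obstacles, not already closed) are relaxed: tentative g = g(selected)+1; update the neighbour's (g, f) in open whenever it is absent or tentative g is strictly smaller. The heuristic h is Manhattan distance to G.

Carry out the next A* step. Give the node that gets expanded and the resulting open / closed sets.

expanded=(4,2); open=[(2,0) g=1 f=8, (2,1) g=2 f=8, (4,0) g=1 f=6, (4,3) g=4 f=8, (5,1) g=3 f=6]; closed=[(3,0), (3,1), (4,1), (4,2)]

step 1: expand (4,2) (f=6, h=3) → closed; open now [(2,0) g=1 f=8, (2,1) g=2 f=8, (4,0) g=1 f=6, (4,3) g=4 f=8, (5,1) g=3 f=6]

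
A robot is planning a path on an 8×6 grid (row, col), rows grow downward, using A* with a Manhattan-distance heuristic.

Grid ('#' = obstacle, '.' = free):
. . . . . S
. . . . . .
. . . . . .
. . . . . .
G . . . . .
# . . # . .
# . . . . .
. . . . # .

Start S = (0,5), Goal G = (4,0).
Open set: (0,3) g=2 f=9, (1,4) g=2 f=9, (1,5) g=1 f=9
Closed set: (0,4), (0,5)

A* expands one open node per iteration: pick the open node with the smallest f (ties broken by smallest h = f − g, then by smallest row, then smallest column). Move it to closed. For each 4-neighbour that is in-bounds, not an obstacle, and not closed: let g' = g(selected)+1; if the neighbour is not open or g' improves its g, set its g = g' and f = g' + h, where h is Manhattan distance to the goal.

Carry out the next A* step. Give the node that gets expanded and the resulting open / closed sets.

step 1: expand (0,3) (f=9, h=7) → closed; open now [(0,2) g=3 f=9, (1,3) g=3 f=9, (1,4) g=2 f=9, (1,5) g=1 f=9]

expanded=(0,3); open=[(0,2) g=3 f=9, (1,3) g=3 f=9, (1,4) g=2 f=9, (1,5) g=1 f=9]; closed=[(0,3), (0,4), (0,5)]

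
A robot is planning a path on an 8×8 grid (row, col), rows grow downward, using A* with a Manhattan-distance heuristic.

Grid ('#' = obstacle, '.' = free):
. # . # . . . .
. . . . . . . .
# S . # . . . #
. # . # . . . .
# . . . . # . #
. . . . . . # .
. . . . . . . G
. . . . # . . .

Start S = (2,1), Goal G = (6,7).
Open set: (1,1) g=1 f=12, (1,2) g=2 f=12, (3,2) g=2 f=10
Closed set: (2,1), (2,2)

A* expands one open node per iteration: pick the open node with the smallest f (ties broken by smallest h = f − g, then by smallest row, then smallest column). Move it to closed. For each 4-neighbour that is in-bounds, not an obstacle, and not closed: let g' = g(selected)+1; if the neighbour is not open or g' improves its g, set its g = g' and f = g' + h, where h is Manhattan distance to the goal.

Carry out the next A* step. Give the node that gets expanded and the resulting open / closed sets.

step 1: expand (3,2) (f=10, h=8) → closed; open now [(1,1) g=1 f=12, (1,2) g=2 f=12, (4,2) g=3 f=10]

expanded=(3,2); open=[(1,1) g=1 f=12, (1,2) g=2 f=12, (4,2) g=3 f=10]; closed=[(2,1), (2,2), (3,2)]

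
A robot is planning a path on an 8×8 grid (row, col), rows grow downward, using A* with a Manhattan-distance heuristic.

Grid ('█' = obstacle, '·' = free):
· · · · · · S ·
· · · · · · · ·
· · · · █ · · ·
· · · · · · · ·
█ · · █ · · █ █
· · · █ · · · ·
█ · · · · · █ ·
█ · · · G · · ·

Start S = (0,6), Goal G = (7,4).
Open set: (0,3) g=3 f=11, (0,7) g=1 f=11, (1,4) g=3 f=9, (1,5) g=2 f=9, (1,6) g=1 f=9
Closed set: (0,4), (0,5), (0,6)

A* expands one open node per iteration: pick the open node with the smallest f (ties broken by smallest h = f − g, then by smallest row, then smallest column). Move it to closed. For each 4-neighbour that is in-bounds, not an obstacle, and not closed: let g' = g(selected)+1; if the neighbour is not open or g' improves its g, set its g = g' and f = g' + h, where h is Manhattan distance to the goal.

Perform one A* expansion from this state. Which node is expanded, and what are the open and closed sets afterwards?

expanded=(1,4); open=[(0,3) g=3 f=11, (0,7) g=1 f=11, (1,3) g=4 f=11, (1,5) g=2 f=9, (1,6) g=1 f=9]; closed=[(0,4), (0,5), (0,6), (1,4)]

step 1: expand (1,4) (f=9, h=6) → closed; open now [(0,3) g=3 f=11, (0,7) g=1 f=11, (1,3) g=4 f=11, (1,5) g=2 f=9, (1,6) g=1 f=9]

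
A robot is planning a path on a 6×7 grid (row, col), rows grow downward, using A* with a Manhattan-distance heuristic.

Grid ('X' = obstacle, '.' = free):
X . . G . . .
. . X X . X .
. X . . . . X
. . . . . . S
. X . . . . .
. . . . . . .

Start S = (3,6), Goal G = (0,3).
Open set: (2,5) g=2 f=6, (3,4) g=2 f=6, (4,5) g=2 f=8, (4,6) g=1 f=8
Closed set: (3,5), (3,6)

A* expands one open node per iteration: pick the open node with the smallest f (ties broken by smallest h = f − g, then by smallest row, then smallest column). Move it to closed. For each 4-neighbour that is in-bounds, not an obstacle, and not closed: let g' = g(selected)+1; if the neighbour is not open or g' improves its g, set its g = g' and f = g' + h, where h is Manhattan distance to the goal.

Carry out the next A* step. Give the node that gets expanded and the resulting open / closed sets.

expanded=(2,5); open=[(2,4) g=3 f=6, (3,4) g=2 f=6, (4,5) g=2 f=8, (4,6) g=1 f=8]; closed=[(2,5), (3,5), (3,6)]

step 1: expand (2,5) (f=6, h=4) → closed; open now [(2,4) g=3 f=6, (3,4) g=2 f=6, (4,5) g=2 f=8, (4,6) g=1 f=8]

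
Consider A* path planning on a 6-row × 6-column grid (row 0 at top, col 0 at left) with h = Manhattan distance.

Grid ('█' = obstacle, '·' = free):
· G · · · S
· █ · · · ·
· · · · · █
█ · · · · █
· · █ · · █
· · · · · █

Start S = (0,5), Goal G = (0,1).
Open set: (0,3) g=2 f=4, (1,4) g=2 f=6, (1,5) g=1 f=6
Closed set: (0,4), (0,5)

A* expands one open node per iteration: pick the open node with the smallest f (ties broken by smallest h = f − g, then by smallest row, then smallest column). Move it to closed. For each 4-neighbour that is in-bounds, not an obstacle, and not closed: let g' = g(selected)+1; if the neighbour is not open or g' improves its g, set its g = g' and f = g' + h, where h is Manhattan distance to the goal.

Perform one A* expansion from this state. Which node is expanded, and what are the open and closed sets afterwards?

step 1: expand (0,3) (f=4, h=2) → closed; open now [(0,2) g=3 f=4, (1,3) g=3 f=6, (1,4) g=2 f=6, (1,5) g=1 f=6]

expanded=(0,3); open=[(0,2) g=3 f=4, (1,3) g=3 f=6, (1,4) g=2 f=6, (1,5) g=1 f=6]; closed=[(0,3), (0,4), (0,5)]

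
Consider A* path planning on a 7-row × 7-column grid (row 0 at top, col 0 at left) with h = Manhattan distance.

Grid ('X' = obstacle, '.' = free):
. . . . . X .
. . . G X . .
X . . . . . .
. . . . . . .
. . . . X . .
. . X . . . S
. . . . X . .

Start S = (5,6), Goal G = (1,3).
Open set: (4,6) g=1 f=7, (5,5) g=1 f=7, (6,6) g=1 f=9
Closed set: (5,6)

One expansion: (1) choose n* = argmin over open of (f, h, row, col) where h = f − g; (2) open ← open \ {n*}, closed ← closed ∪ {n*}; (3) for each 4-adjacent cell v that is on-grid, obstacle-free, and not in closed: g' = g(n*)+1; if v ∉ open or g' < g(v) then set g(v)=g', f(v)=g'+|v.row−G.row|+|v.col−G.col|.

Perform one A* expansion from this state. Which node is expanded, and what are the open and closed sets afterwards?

expanded=(4,6); open=[(3,6) g=2 f=7, (4,5) g=2 f=7, (5,5) g=1 f=7, (6,6) g=1 f=9]; closed=[(4,6), (5,6)]

step 1: expand (4,6) (f=7, h=6) → closed; open now [(3,6) g=2 f=7, (4,5) g=2 f=7, (5,5) g=1 f=7, (6,6) g=1 f=9]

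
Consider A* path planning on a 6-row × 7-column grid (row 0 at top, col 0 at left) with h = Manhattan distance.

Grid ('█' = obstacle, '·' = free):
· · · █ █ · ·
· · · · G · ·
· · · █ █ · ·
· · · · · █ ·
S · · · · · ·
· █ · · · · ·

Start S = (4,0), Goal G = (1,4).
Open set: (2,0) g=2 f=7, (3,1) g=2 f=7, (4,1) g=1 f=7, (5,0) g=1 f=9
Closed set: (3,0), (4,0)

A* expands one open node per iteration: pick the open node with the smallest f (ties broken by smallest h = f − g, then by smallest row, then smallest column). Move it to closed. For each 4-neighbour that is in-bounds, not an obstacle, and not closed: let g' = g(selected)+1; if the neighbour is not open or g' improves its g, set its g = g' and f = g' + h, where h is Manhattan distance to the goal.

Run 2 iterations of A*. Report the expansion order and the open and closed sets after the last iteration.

order=[(2,0) → (1,0)]; open=[(0,0) g=4 f=9, (1,1) g=4 f=7, (2,1) g=3 f=7, (3,1) g=2 f=7, (4,1) g=1 f=7, (5,0) g=1 f=9]; closed=[(1,0), (2,0), (3,0), (4,0)]

step 1: expand (2,0) (f=7, h=5) → closed; open now [(1,0) g=3 f=7, (2,1) g=3 f=7, (3,1) g=2 f=7, (4,1) g=1 f=7, (5,0) g=1 f=9]
step 2: expand (1,0) (f=7, h=4) → closed; open now [(0,0) g=4 f=9, (1,1) g=4 f=7, (2,1) g=3 f=7, (3,1) g=2 f=7, (4,1) g=1 f=7, (5,0) g=1 f=9]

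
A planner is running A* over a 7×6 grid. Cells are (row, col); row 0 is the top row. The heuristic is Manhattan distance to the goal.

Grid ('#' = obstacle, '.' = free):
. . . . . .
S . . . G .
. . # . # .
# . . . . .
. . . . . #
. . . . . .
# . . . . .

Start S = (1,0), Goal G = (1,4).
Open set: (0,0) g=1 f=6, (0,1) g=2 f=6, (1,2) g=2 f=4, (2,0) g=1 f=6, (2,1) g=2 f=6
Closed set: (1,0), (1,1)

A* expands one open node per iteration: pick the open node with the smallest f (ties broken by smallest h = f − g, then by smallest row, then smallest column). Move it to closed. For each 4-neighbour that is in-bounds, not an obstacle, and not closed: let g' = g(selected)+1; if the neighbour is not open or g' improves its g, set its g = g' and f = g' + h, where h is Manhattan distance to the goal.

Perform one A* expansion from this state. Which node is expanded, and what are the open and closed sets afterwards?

expanded=(1,2); open=[(0,0) g=1 f=6, (0,1) g=2 f=6, (0,2) g=3 f=6, (1,3) g=3 f=4, (2,0) g=1 f=6, (2,1) g=2 f=6]; closed=[(1,0), (1,1), (1,2)]

step 1: expand (1,2) (f=4, h=2) → closed; open now [(0,0) g=1 f=6, (0,1) g=2 f=6, (0,2) g=3 f=6, (1,3) g=3 f=4, (2,0) g=1 f=6, (2,1) g=2 f=6]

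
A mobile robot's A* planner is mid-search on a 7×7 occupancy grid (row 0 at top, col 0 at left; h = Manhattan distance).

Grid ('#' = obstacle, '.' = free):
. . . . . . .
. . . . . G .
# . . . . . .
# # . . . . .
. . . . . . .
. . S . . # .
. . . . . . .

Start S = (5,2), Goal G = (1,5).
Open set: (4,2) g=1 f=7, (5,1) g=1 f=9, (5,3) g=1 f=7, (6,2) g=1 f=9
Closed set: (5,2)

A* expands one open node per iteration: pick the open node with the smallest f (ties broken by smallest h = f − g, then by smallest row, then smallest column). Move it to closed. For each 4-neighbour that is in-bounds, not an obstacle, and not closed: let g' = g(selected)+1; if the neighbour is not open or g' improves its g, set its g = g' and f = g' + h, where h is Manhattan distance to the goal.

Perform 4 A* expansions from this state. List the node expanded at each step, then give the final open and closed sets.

step 1: expand (4,2) (f=7, h=6) → closed; open now [(3,2) g=2 f=7, (4,1) g=2 f=9, (4,3) g=2 f=7, (5,1) g=1 f=9, (5,3) g=1 f=7, (6,2) g=1 f=9]
step 2: expand (3,2) (f=7, h=5) → closed; open now [(2,2) g=3 f=7, (3,3) g=3 f=7, (4,1) g=2 f=9, (4,3) g=2 f=7, (5,1) g=1 f=9, (5,3) g=1 f=7, (6,2) g=1 f=9]
step 3: expand (2,2) (f=7, h=4) → closed; open now [(1,2) g=4 f=7, (2,1) g=4 f=9, (2,3) g=4 f=7, (3,3) g=3 f=7, (4,1) g=2 f=9, (4,3) g=2 f=7, (5,1) g=1 f=9, (5,3) g=1 f=7, (6,2) g=1 f=9]
step 4: expand (1,2) (f=7, h=3) → closed; open now [(0,2) g=5 f=9, (1,1) g=5 f=9, (1,3) g=5 f=7, (2,1) g=4 f=9, (2,3) g=4 f=7, (3,3) g=3 f=7, (4,1) g=2 f=9, (4,3) g=2 f=7, (5,1) g=1 f=9, (5,3) g=1 f=7, (6,2) g=1 f=9]

order=[(4,2) → (3,2) → (2,2) → (1,2)]; open=[(0,2) g=5 f=9, (1,1) g=5 f=9, (1,3) g=5 f=7, (2,1) g=4 f=9, (2,3) g=4 f=7, (3,3) g=3 f=7, (4,1) g=2 f=9, (4,3) g=2 f=7, (5,1) g=1 f=9, (5,3) g=1 f=7, (6,2) g=1 f=9]; closed=[(1,2), (2,2), (3,2), (4,2), (5,2)]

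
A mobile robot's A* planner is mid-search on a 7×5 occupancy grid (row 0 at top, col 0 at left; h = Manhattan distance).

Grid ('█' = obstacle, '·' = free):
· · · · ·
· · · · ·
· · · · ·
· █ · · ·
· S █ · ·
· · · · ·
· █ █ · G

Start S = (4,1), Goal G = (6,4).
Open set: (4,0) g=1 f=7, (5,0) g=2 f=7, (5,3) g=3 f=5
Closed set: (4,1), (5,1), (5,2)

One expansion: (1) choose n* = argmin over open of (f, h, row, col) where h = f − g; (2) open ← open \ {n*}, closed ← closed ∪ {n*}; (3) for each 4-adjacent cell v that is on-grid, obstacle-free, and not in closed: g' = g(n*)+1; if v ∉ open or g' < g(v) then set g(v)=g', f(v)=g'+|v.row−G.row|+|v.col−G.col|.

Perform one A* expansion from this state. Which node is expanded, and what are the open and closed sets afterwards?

step 1: expand (5,3) (f=5, h=2) → closed; open now [(4,0) g=1 f=7, (4,3) g=4 f=7, (5,0) g=2 f=7, (5,4) g=4 f=5, (6,3) g=4 f=5]

expanded=(5,3); open=[(4,0) g=1 f=7, (4,3) g=4 f=7, (5,0) g=2 f=7, (5,4) g=4 f=5, (6,3) g=4 f=5]; closed=[(4,1), (5,1), (5,2), (5,3)]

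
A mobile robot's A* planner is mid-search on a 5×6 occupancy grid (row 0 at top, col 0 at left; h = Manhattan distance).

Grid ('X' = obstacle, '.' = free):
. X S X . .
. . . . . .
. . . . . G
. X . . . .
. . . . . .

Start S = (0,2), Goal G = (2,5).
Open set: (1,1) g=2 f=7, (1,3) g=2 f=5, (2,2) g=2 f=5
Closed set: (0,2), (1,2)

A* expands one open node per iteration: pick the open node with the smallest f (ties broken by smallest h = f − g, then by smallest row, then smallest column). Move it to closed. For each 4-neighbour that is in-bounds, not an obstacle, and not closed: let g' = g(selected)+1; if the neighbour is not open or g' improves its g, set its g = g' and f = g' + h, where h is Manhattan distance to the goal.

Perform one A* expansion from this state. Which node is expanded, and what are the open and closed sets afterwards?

expanded=(1,3); open=[(1,1) g=2 f=7, (1,4) g=3 f=5, (2,2) g=2 f=5, (2,3) g=3 f=5]; closed=[(0,2), (1,2), (1,3)]

step 1: expand (1,3) (f=5, h=3) → closed; open now [(1,1) g=2 f=7, (1,4) g=3 f=5, (2,2) g=2 f=5, (2,3) g=3 f=5]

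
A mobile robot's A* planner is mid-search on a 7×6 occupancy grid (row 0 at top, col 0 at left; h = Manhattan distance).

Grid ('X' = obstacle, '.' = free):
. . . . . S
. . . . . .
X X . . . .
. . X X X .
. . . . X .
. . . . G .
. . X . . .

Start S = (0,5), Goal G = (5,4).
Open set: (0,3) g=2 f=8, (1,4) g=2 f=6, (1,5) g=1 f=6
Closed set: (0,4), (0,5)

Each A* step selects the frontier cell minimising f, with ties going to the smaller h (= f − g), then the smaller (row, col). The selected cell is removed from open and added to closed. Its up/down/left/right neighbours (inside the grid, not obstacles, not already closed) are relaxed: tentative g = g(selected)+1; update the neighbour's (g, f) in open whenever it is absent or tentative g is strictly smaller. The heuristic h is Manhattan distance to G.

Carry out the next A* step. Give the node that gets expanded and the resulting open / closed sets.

step 1: expand (1,4) (f=6, h=4) → closed; open now [(0,3) g=2 f=8, (1,3) g=3 f=8, (1,5) g=1 f=6, (2,4) g=3 f=6]

expanded=(1,4); open=[(0,3) g=2 f=8, (1,3) g=3 f=8, (1,5) g=1 f=6, (2,4) g=3 f=6]; closed=[(0,4), (0,5), (1,4)]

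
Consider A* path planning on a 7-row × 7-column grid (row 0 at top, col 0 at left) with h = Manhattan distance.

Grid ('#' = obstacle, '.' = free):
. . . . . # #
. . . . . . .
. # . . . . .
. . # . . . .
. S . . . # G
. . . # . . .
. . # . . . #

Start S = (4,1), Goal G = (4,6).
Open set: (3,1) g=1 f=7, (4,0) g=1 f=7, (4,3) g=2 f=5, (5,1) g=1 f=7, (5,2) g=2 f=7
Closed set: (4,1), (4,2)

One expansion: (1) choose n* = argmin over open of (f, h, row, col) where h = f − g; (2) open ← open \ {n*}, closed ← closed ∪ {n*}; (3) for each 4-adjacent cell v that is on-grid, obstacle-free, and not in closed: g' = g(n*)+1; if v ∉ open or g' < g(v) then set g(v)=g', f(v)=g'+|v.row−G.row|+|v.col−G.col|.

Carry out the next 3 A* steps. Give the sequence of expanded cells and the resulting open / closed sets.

step 1: expand (4,3) (f=5, h=3) → closed; open now [(3,1) g=1 f=7, (3,3) g=3 f=7, (4,0) g=1 f=7, (4,4) g=3 f=5, (5,1) g=1 f=7, (5,2) g=2 f=7]
step 2: expand (4,4) (f=5, h=2) → closed; open now [(3,1) g=1 f=7, (3,3) g=3 f=7, (3,4) g=4 f=7, (4,0) g=1 f=7, (5,1) g=1 f=7, (5,2) g=2 f=7, (5,4) g=4 f=7]
step 3: expand (3,4) (f=7, h=3) → closed; open now [(2,4) g=5 f=9, (3,1) g=1 f=7, (3,3) g=3 f=7, (3,5) g=5 f=7, (4,0) g=1 f=7, (5,1) g=1 f=7, (5,2) g=2 f=7, (5,4) g=4 f=7]

order=[(4,3) → (4,4) → (3,4)]; open=[(2,4) g=5 f=9, (3,1) g=1 f=7, (3,3) g=3 f=7, (3,5) g=5 f=7, (4,0) g=1 f=7, (5,1) g=1 f=7, (5,2) g=2 f=7, (5,4) g=4 f=7]; closed=[(3,4), (4,1), (4,2), (4,3), (4,4)]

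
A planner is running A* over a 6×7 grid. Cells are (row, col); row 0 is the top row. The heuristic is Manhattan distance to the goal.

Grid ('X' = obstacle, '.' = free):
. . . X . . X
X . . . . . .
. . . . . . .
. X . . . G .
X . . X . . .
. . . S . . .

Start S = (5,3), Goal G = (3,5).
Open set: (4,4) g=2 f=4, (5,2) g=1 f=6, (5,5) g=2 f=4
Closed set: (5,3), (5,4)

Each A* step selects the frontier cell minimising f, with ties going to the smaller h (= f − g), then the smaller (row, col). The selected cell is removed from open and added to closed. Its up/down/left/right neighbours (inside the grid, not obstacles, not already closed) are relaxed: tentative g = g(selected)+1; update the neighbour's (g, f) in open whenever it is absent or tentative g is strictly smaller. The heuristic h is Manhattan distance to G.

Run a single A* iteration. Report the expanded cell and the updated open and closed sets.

expanded=(4,4); open=[(3,4) g=3 f=4, (4,5) g=3 f=4, (5,2) g=1 f=6, (5,5) g=2 f=4]; closed=[(4,4), (5,3), (5,4)]

step 1: expand (4,4) (f=4, h=2) → closed; open now [(3,4) g=3 f=4, (4,5) g=3 f=4, (5,2) g=1 f=6, (5,5) g=2 f=4]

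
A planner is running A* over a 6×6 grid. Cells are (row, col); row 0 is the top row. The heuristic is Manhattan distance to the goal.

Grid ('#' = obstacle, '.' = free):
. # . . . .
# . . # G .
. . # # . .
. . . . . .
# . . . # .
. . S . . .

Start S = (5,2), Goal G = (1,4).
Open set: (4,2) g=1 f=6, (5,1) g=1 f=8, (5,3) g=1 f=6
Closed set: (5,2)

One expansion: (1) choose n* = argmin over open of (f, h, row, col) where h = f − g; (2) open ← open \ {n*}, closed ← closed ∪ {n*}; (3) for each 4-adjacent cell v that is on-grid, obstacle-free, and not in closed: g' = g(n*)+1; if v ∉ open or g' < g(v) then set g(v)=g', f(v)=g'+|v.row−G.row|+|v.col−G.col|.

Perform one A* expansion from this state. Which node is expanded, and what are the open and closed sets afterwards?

expanded=(4,2); open=[(3,2) g=2 f=6, (4,1) g=2 f=8, (4,3) g=2 f=6, (5,1) g=1 f=8, (5,3) g=1 f=6]; closed=[(4,2), (5,2)]

step 1: expand (4,2) (f=6, h=5) → closed; open now [(3,2) g=2 f=6, (4,1) g=2 f=8, (4,3) g=2 f=6, (5,1) g=1 f=8, (5,3) g=1 f=6]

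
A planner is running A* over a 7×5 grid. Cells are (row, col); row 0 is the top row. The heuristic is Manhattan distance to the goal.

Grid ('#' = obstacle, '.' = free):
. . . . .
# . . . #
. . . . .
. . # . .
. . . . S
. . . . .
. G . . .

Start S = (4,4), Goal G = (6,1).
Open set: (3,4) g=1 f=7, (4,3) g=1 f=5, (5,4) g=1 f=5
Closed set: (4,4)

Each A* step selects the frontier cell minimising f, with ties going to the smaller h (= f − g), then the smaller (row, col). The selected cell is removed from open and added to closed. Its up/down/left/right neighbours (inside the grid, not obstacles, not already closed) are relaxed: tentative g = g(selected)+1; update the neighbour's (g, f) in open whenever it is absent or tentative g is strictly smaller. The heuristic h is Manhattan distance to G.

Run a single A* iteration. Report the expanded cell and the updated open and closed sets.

step 1: expand (4,3) (f=5, h=4) → closed; open now [(3,3) g=2 f=7, (3,4) g=1 f=7, (4,2) g=2 f=5, (5,3) g=2 f=5, (5,4) g=1 f=5]

expanded=(4,3); open=[(3,3) g=2 f=7, (3,4) g=1 f=7, (4,2) g=2 f=5, (5,3) g=2 f=5, (5,4) g=1 f=5]; closed=[(4,3), (4,4)]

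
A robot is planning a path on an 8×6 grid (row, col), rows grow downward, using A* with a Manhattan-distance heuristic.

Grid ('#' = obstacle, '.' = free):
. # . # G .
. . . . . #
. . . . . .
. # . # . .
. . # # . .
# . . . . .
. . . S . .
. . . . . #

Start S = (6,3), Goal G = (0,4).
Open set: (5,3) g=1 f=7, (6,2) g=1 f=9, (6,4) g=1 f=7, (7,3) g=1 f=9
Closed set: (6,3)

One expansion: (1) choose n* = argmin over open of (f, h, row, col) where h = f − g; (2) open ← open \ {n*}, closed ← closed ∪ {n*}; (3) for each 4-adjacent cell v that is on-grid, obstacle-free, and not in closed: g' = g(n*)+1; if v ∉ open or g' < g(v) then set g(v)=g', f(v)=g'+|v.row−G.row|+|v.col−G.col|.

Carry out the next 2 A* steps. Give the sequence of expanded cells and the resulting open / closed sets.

step 1: expand (5,3) (f=7, h=6) → closed; open now [(5,2) g=2 f=9, (5,4) g=2 f=7, (6,2) g=1 f=9, (6,4) g=1 f=7, (7,3) g=1 f=9]
step 2: expand (5,4) (f=7, h=5) → closed; open now [(4,4) g=3 f=7, (5,2) g=2 f=9, (5,5) g=3 f=9, (6,2) g=1 f=9, (6,4) g=1 f=7, (7,3) g=1 f=9]

order=[(5,3) → (5,4)]; open=[(4,4) g=3 f=7, (5,2) g=2 f=9, (5,5) g=3 f=9, (6,2) g=1 f=9, (6,4) g=1 f=7, (7,3) g=1 f=9]; closed=[(5,3), (5,4), (6,3)]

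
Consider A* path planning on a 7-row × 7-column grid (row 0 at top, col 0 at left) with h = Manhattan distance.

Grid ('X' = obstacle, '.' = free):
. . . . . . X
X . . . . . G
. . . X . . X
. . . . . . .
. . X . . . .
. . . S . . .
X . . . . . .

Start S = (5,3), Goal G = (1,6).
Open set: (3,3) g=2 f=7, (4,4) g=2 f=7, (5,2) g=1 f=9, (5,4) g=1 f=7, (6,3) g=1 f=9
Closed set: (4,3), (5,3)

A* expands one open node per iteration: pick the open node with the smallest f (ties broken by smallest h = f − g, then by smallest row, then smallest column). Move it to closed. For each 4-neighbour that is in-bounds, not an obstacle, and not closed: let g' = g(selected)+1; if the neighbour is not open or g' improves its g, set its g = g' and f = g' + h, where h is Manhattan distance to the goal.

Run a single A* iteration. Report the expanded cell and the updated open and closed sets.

expanded=(3,3); open=[(3,2) g=3 f=9, (3,4) g=3 f=7, (4,4) g=2 f=7, (5,2) g=1 f=9, (5,4) g=1 f=7, (6,3) g=1 f=9]; closed=[(3,3), (4,3), (5,3)]

step 1: expand (3,3) (f=7, h=5) → closed; open now [(3,2) g=3 f=9, (3,4) g=3 f=7, (4,4) g=2 f=7, (5,2) g=1 f=9, (5,4) g=1 f=7, (6,3) g=1 f=9]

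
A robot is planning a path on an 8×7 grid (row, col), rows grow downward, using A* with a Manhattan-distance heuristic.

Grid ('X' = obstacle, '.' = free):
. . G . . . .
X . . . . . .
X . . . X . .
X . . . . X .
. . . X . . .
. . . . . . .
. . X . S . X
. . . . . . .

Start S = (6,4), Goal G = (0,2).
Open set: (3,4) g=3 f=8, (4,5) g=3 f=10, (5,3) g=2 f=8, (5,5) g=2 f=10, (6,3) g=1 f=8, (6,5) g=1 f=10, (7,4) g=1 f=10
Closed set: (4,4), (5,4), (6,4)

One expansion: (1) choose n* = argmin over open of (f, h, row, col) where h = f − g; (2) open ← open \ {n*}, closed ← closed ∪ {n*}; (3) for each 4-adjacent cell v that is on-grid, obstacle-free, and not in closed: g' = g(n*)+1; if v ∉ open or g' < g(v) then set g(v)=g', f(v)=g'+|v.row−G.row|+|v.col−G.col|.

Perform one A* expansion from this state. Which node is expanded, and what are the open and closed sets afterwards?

expanded=(3,4); open=[(3,3) g=4 f=8, (4,5) g=3 f=10, (5,3) g=2 f=8, (5,5) g=2 f=10, (6,3) g=1 f=8, (6,5) g=1 f=10, (7,4) g=1 f=10]; closed=[(3,4), (4,4), (5,4), (6,4)]

step 1: expand (3,4) (f=8, h=5) → closed; open now [(3,3) g=4 f=8, (4,5) g=3 f=10, (5,3) g=2 f=8, (5,5) g=2 f=10, (6,3) g=1 f=8, (6,5) g=1 f=10, (7,4) g=1 f=10]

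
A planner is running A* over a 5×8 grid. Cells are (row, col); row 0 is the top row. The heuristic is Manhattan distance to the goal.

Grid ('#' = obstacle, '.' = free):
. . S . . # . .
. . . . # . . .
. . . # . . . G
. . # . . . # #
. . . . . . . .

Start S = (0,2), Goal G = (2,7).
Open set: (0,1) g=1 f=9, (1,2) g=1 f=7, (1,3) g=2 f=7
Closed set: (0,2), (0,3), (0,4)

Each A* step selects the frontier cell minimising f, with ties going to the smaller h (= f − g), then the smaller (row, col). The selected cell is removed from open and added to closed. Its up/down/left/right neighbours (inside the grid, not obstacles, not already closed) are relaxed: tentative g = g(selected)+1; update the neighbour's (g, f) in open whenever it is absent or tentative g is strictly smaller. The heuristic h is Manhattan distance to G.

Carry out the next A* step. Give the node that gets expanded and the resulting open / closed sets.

expanded=(1,3); open=[(0,1) g=1 f=9, (1,2) g=1 f=7]; closed=[(0,2), (0,3), (0,4), (1,3)]

step 1: expand (1,3) (f=7, h=5) → closed; open now [(0,1) g=1 f=9, (1,2) g=1 f=7]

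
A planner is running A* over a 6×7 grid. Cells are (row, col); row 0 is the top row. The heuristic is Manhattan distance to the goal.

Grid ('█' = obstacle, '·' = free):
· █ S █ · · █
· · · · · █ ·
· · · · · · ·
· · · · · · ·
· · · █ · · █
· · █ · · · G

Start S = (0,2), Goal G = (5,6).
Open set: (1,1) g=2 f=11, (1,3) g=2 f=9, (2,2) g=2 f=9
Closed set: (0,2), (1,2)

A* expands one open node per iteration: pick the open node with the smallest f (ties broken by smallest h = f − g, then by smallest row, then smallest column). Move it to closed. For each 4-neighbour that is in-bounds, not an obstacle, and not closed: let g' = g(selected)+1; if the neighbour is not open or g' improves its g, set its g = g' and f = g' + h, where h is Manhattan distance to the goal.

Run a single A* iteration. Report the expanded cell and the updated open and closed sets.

step 1: expand (1,3) (f=9, h=7) → closed; open now [(1,1) g=2 f=11, (1,4) g=3 f=9, (2,2) g=2 f=9, (2,3) g=3 f=9]

expanded=(1,3); open=[(1,1) g=2 f=11, (1,4) g=3 f=9, (2,2) g=2 f=9, (2,3) g=3 f=9]; closed=[(0,2), (1,2), (1,3)]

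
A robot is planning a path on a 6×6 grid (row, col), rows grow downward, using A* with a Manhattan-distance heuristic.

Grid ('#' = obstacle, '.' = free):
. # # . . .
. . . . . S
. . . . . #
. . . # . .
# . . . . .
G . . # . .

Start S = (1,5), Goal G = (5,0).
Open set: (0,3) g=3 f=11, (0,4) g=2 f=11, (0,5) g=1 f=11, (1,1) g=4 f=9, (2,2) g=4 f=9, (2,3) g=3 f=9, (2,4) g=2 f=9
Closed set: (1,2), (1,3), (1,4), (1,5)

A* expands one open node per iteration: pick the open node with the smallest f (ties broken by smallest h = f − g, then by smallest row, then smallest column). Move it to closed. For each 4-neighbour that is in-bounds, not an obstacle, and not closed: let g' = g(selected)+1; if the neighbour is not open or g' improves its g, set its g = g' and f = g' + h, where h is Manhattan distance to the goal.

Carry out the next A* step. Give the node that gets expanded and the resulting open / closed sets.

expanded=(1,1); open=[(0,3) g=3 f=11, (0,4) g=2 f=11, (0,5) g=1 f=11, (1,0) g=5 f=9, (2,1) g=5 f=9, (2,2) g=4 f=9, (2,3) g=3 f=9, (2,4) g=2 f=9]; closed=[(1,1), (1,2), (1,3), (1,4), (1,5)]

step 1: expand (1,1) (f=9, h=5) → closed; open now [(0,3) g=3 f=11, (0,4) g=2 f=11, (0,5) g=1 f=11, (1,0) g=5 f=9, (2,1) g=5 f=9, (2,2) g=4 f=9, (2,3) g=3 f=9, (2,4) g=2 f=9]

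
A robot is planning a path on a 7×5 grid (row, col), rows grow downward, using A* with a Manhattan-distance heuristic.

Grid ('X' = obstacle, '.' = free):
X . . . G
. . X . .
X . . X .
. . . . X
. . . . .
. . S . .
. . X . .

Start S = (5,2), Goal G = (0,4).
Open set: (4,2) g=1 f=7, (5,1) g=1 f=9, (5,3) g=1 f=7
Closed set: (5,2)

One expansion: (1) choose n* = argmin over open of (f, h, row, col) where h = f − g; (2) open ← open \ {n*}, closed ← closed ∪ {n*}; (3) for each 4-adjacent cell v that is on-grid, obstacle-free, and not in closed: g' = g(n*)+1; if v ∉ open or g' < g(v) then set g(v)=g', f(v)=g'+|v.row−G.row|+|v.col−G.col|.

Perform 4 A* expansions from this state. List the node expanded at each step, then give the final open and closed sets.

order=[(4,2) → (3,2) → (2,2) → (3,3)]; open=[(2,1) g=4 f=9, (3,1) g=3 f=9, (4,1) g=2 f=9, (4,3) g=2 f=7, (5,1) g=1 f=9, (5,3) g=1 f=7]; closed=[(2,2), (3,2), (3,3), (4,2), (5,2)]

step 1: expand (4,2) (f=7, h=6) → closed; open now [(3,2) g=2 f=7, (4,1) g=2 f=9, (4,3) g=2 f=7, (5,1) g=1 f=9, (5,3) g=1 f=7]
step 2: expand (3,2) (f=7, h=5) → closed; open now [(2,2) g=3 f=7, (3,1) g=3 f=9, (3,3) g=3 f=7, (4,1) g=2 f=9, (4,3) g=2 f=7, (5,1) g=1 f=9, (5,3) g=1 f=7]
step 3: expand (2,2) (f=7, h=4) → closed; open now [(2,1) g=4 f=9, (3,1) g=3 f=9, (3,3) g=3 f=7, (4,1) g=2 f=9, (4,3) g=2 f=7, (5,1) g=1 f=9, (5,3) g=1 f=7]
step 4: expand (3,3) (f=7, h=4) → closed; open now [(2,1) g=4 f=9, (3,1) g=3 f=9, (4,1) g=2 f=9, (4,3) g=2 f=7, (5,1) g=1 f=9, (5,3) g=1 f=7]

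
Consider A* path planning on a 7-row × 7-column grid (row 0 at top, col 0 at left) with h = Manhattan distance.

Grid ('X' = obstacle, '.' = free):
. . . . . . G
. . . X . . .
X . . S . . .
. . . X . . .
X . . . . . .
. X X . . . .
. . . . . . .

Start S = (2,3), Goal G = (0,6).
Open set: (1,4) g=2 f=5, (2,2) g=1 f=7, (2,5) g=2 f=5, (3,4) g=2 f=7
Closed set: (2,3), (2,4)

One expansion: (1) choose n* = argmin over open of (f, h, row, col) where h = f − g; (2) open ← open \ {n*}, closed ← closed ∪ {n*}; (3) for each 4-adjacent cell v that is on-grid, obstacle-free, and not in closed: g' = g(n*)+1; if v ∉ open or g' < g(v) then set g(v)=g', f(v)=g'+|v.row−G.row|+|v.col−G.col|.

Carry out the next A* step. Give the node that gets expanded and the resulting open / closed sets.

expanded=(1,4); open=[(0,4) g=3 f=5, (1,5) g=3 f=5, (2,2) g=1 f=7, (2,5) g=2 f=5, (3,4) g=2 f=7]; closed=[(1,4), (2,3), (2,4)]

step 1: expand (1,4) (f=5, h=3) → closed; open now [(0,4) g=3 f=5, (1,5) g=3 f=5, (2,2) g=1 f=7, (2,5) g=2 f=5, (3,4) g=2 f=7]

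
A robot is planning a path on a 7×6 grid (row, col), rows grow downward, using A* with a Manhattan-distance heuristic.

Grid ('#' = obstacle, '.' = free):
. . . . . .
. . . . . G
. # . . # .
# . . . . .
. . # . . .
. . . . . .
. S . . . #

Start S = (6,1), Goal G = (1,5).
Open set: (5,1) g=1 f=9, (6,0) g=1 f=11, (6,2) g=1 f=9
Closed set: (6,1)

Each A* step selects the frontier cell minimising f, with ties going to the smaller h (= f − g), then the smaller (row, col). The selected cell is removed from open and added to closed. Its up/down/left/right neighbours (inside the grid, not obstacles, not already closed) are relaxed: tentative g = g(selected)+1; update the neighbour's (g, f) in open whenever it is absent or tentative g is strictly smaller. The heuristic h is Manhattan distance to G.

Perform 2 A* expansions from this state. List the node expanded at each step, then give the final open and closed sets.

step 1: expand (5,1) (f=9, h=8) → closed; open now [(4,1) g=2 f=9, (5,0) g=2 f=11, (5,2) g=2 f=9, (6,0) g=1 f=11, (6,2) g=1 f=9]
step 2: expand (4,1) (f=9, h=7) → closed; open now [(3,1) g=3 f=9, (4,0) g=3 f=11, (5,0) g=2 f=11, (5,2) g=2 f=9, (6,0) g=1 f=11, (6,2) g=1 f=9]

order=[(5,1) → (4,1)]; open=[(3,1) g=3 f=9, (4,0) g=3 f=11, (5,0) g=2 f=11, (5,2) g=2 f=9, (6,0) g=1 f=11, (6,2) g=1 f=9]; closed=[(4,1), (5,1), (6,1)]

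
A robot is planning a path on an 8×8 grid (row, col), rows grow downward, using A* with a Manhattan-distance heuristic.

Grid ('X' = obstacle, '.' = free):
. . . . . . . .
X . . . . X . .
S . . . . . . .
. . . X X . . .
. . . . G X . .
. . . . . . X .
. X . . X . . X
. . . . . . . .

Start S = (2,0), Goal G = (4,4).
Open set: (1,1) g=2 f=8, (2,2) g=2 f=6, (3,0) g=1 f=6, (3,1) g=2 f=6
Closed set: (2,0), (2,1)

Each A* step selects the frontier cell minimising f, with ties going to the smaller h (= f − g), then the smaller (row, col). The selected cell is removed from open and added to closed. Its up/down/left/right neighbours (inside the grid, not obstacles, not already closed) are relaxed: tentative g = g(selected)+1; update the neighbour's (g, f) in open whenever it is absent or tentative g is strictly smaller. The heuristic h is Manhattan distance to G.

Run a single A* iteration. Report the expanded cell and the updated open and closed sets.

expanded=(2,2); open=[(1,1) g=2 f=8, (1,2) g=3 f=8, (2,3) g=3 f=6, (3,0) g=1 f=6, (3,1) g=2 f=6, (3,2) g=3 f=6]; closed=[(2,0), (2,1), (2,2)]

step 1: expand (2,2) (f=6, h=4) → closed; open now [(1,1) g=2 f=8, (1,2) g=3 f=8, (2,3) g=3 f=6, (3,0) g=1 f=6, (3,1) g=2 f=6, (3,2) g=3 f=6]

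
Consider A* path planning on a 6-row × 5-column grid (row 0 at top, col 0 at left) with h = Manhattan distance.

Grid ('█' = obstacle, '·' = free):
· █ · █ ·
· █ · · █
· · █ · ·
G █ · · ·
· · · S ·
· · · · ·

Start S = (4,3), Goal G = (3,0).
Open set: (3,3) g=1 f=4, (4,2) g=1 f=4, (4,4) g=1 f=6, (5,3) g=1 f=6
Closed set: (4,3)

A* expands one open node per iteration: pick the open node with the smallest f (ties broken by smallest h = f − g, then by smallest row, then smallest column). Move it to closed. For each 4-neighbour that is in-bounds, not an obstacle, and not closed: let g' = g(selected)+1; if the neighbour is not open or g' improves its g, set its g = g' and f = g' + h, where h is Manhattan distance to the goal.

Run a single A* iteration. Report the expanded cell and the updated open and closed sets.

expanded=(3,3); open=[(2,3) g=2 f=6, (3,2) g=2 f=4, (3,4) g=2 f=6, (4,2) g=1 f=4, (4,4) g=1 f=6, (5,3) g=1 f=6]; closed=[(3,3), (4,3)]

step 1: expand (3,3) (f=4, h=3) → closed; open now [(2,3) g=2 f=6, (3,2) g=2 f=4, (3,4) g=2 f=6, (4,2) g=1 f=4, (4,4) g=1 f=6, (5,3) g=1 f=6]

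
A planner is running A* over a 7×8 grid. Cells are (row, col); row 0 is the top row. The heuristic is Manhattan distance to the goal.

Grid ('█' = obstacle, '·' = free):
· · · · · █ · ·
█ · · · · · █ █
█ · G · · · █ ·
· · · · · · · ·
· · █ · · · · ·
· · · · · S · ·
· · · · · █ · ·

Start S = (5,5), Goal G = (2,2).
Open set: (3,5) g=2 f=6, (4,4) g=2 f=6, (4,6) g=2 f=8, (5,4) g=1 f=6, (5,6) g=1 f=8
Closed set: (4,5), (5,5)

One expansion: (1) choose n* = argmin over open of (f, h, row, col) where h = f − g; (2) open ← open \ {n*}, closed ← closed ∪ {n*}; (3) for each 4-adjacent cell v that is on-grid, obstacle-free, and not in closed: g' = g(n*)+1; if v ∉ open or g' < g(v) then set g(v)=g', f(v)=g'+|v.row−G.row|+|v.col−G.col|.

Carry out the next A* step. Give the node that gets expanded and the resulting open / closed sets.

step 1: expand (3,5) (f=6, h=4) → closed; open now [(2,5) g=3 f=6, (3,4) g=3 f=6, (3,6) g=3 f=8, (4,4) g=2 f=6, (4,6) g=2 f=8, (5,4) g=1 f=6, (5,6) g=1 f=8]

expanded=(3,5); open=[(2,5) g=3 f=6, (3,4) g=3 f=6, (3,6) g=3 f=8, (4,4) g=2 f=6, (4,6) g=2 f=8, (5,4) g=1 f=6, (5,6) g=1 f=8]; closed=[(3,5), (4,5), (5,5)]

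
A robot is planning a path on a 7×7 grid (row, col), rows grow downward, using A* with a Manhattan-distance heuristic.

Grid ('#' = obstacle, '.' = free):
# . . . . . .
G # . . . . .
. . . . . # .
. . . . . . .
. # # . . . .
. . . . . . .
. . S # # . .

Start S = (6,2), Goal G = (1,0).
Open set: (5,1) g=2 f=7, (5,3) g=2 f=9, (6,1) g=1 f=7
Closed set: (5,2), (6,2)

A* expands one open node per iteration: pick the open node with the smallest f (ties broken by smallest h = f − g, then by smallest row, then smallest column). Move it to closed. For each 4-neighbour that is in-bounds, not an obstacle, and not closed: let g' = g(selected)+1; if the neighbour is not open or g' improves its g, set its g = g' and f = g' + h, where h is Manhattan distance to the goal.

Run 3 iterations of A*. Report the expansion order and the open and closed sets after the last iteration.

order=[(5,1) → (5,0) → (4,0)]; open=[(3,0) g=5 f=7, (5,3) g=2 f=9, (6,0) g=4 f=9, (6,1) g=1 f=7]; closed=[(4,0), (5,0), (5,1), (5,2), (6,2)]

step 1: expand (5,1) (f=7, h=5) → closed; open now [(5,0) g=3 f=7, (5,3) g=2 f=9, (6,1) g=1 f=7]
step 2: expand (5,0) (f=7, h=4) → closed; open now [(4,0) g=4 f=7, (5,3) g=2 f=9, (6,0) g=4 f=9, (6,1) g=1 f=7]
step 3: expand (4,0) (f=7, h=3) → closed; open now [(3,0) g=5 f=7, (5,3) g=2 f=9, (6,0) g=4 f=9, (6,1) g=1 f=7]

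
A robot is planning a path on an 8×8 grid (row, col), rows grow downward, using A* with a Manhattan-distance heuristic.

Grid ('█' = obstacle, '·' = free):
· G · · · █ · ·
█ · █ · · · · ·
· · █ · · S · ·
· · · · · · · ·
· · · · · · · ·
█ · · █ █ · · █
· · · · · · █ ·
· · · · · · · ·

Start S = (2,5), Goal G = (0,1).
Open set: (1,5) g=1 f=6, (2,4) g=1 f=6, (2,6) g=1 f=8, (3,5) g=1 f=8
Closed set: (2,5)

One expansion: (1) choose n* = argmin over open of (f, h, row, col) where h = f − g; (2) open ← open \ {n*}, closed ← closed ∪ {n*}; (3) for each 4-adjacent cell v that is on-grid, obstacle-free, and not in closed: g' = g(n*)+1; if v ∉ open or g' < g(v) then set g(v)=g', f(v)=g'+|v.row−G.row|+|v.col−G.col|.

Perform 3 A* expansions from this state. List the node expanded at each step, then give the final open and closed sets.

order=[(1,5) → (1,4) → (0,4)]; open=[(0,3) g=4 f=6, (1,3) g=3 f=6, (1,6) g=2 f=8, (2,4) g=1 f=6, (2,6) g=1 f=8, (3,5) g=1 f=8]; closed=[(0,4), (1,4), (1,5), (2,5)]

step 1: expand (1,5) (f=6, h=5) → closed; open now [(1,4) g=2 f=6, (1,6) g=2 f=8, (2,4) g=1 f=6, (2,6) g=1 f=8, (3,5) g=1 f=8]
step 2: expand (1,4) (f=6, h=4) → closed; open now [(0,4) g=3 f=6, (1,3) g=3 f=6, (1,6) g=2 f=8, (2,4) g=1 f=6, (2,6) g=1 f=8, (3,5) g=1 f=8]
step 3: expand (0,4) (f=6, h=3) → closed; open now [(0,3) g=4 f=6, (1,3) g=3 f=6, (1,6) g=2 f=8, (2,4) g=1 f=6, (2,6) g=1 f=8, (3,5) g=1 f=8]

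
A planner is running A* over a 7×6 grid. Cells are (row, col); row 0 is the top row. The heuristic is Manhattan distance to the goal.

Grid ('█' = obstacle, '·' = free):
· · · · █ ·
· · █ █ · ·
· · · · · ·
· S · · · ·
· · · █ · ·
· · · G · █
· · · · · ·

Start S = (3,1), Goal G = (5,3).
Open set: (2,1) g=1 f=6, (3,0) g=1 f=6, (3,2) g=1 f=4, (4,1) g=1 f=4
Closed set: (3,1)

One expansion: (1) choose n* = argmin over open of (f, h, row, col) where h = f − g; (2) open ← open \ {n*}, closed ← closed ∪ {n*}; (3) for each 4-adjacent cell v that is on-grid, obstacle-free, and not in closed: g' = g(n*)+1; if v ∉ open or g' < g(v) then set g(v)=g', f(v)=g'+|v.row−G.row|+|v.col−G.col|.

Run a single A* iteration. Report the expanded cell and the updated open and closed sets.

expanded=(3,2); open=[(2,1) g=1 f=6, (2,2) g=2 f=6, (3,0) g=1 f=6, (3,3) g=2 f=4, (4,1) g=1 f=4, (4,2) g=2 f=4]; closed=[(3,1), (3,2)]

step 1: expand (3,2) (f=4, h=3) → closed; open now [(2,1) g=1 f=6, (2,2) g=2 f=6, (3,0) g=1 f=6, (3,3) g=2 f=4, (4,1) g=1 f=4, (4,2) g=2 f=4]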